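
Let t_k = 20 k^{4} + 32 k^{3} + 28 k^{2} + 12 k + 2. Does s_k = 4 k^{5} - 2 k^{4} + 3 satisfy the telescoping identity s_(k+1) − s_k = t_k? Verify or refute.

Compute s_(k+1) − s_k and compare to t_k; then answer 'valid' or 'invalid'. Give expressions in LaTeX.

s_(k+1) = 4*(k + 1)**5 - 2*(k + 1)**4 + 3
s_(k+1) − s_k = 20*k**4 + 32*k**3 + 28*k**2 + 12*k + 2
(s_(k+1) − s_k) − t_k = 0

Valid: the claim telescopes to t_k.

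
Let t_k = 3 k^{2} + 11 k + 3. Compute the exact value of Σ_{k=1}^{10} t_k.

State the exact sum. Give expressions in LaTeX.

Compute t_(k+1)/t_k: get (3*k**2 + 17*k + 17)/(3*k**2 + 11*k + 3).
Factor: A=1; B=1; C=k**2 + 11*k/3 + 1.
f must satisfy (1)·f(k+1) − (1)·f(k) = k**2 + 11*k/3 + 1.
From deg A=0, deg B=0, deg C=2: d=3.
Solving with deg f ≤ 3: f(k) = k*(k**2 + 4*k - 2)/3.
Then R = B(k−1)f/C = k*(k**2 + 4*k - 2)/(3*k**2 + 11*k + 3), so s_k = R(k)·t_k = k*(k**2 + 4*k - 2).
s_(k+1) − s_k = 3*k**2 + 11*k + 3 = t_k.
Evaluate s at k=11 and k=1: 1793 and 3; difference 1790.

Σ = 1790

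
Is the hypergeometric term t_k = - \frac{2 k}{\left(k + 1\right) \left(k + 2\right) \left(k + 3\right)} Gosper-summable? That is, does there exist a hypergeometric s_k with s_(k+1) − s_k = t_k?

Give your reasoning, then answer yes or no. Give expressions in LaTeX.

t_(k+1)/t_k = (k + 1)**2/(k*(k + 4)).
Factor: A=k + 1; B=k + 4; C=k.
Solve (k + 1)·f(k+1) − (k + 3)·f(k) = k.
deg f ≤ 2 (via 1,1,1).
A polynomial solution: f(k) = k*(k - 1)/4.
R(k) = B(k−1)·f(k)/C(k) = (k - 1)*(k + 3)/4; s_k = R·t_k = k*(1 - k)/(2*(k + 1)*(k + 2)).
Check: Δs_k = -2*k/(k**3 + 6*k**2 + 11*k + 6). ✓

Yes. s_k = \frac{k \left(1 - k\right)}{2 \left(k + 1\right) \left(k + 2\right)}.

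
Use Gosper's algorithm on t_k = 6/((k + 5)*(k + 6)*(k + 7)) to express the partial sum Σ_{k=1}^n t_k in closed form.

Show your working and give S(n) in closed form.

S(n) = n*(n + 13)/(14*(n**2 + 13*n + 42))

Compute t_(k+1)/t_k: get (k + 5)/(k + 8).
A = k + 5, B = k + 8, C = 1.
Solve (k + 5)·f(k+1) − (k + 7)·f(k) = 1.
Degrees (1,1,0) ⇒ d ≤ 2.
A polynomial solution: f(k) = k*(k + 11)/60.
Get s_k = R·t_k = k*(k + 11)/(10*(k + 5)*(k + 6)) with R(k) = B(k−1)f(k)/C(k) = k*(k + 7)*(k + 11)/60.
Check: Δs_k = 6/(k**3 + 18*k**2 + 107*k + 210). ✓
Telescope: S(n) = s_(n+1) − s_(1) = (n**2 + 13*n + 12)/(10*(n**2 + 13*n + 42)) − (1/35) = n*(n + 13)/(14*(n**2 + 13*n + 42)).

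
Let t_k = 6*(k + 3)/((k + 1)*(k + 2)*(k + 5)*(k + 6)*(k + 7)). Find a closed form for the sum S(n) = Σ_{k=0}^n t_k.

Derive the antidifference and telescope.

The ratio is (k + 1)*(k + 4)*(k + 5)/((k + 3)**2*(k + 8)).
Take A(k)=k + 1, B(k)=k + 8, C(k)=k**3 + 10*k**2 + 33*k + 36.
Solve (k + 1)·f(k+1) − (k + 7)·f(k) = k**3 + 10*k**2 + 33*k + 36.
Bound: deg f ≤ 6.
Solving with deg f ≤ 6: f(k) = k*(k + 2)*(k + 3)*(k + 4)*(k**2 + 12*k + 41)/90.
Get s_k = R·t_k = k*(k**2 + 12*k + 41)/(15*(k**3 + 12*k**2 + 41*k + 30)) with R(k) = B(k−1)f(k)/C(k) = k*(k + 2)*(k + 7)*(k**2 + 12*k + 41)/(90*(k + 3)).
Check: Δs_k = 6*(k + 3)/(k**5 + 21*k**4 + 163*k**3 + 567*k**2 + 844*k + 420). ✓
Σ_(k=0)^n t_k = s_(n+1) − s_(0) = ((n**3 + 15*n**2 + 68*n + 54)/(15*(n**3 + 15*n**2 + 68*n + 84))) − (0), i.e. (n**3 + 15*n**2 + 68*n + 54)/(15*(n**3 + 15*n**2 + 68*n + 84)).

S(n) = (n**3 + 15*n**2 + 68*n + 54)/(15*(n**3 + 15*n**2 + 68*n + 84))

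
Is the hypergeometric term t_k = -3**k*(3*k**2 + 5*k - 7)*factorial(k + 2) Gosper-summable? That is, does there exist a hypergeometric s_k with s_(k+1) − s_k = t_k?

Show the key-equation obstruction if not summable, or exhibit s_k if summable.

t_(k+1)/t_k = 3*(3*k**3 + 20*k**2 + 34*k + 3)/(3*k**2 + 5*k - 7).
Normal form (A,B,C) = (3*k + 9, 1, k**2 + 5*k/3 - 7/3).
Need (3*k + 9)·f(k+1) − (1)·f(k) = k**2 + 5*k/3 - 7/3.
Degrees (1,0,2) ⇒ d ≤ 1.
Solving with deg f ≤ 1: f(k) = (k - 2)/3.
Get s_k = R·t_k = -3**k*(k - 2)*factorial(k + 2) with R(k) = B(k−1)f(k)/C(k) = (k - 2)/(3*k**2 + 5*k - 7).
Δs = -3**k*(3*k**2 + 5*k - 7)*factorial(k + 2), as required.

Yes. s_k = -3**k*(k - 2)*factorial(k + 2).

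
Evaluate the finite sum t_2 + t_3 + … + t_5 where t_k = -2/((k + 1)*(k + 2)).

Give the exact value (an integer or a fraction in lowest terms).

Σ = -8/21

The ratio is (k + 1)/(k + 3).
Factor: A=k + 1; B=k + 3; C=1.
Key eq: (k + 1)·f(k+1) = (k + 2)·f(k) + (1).
d = 1 from the (1,1,0) case.
Coefficient equations give f(k) = k.
So s_k = (B(k−1)f/C)·t_k = (k*(k + 2))·t_k = -2*k/(k + 1).
Verify: -2/(k**2 + 3*k + 2) matches t_k.
Σ_(k=2)^(5) t_k = s_(6) − s_(2) = -12/7 − (-4/3) = -8/21.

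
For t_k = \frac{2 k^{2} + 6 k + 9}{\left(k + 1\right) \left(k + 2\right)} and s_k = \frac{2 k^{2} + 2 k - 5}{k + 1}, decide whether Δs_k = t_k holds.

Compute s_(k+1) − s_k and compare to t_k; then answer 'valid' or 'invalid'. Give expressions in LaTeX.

valid; difference matches t_k

s_(k+1) = (2*k**2 + 6*k - 1)/(k + 2)
s_(k+1) − s_k = (2*k**2 + 6*k + 9)/(k**2 + 3*k + 2)
(s_(k+1) − s_k) − t_k = 0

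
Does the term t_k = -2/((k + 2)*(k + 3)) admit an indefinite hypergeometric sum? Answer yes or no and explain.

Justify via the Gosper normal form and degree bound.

Compute t_(k+1)/t_k: get (k + 2)/(k + 4).
Take A(k)=k + 2, B(k)=k + 4, C(k)=1.
Key eq: (k + 2)·f(k+1) = (k + 3)·f(k) + (1).
Bound: deg f ≤ 1.
A polynomial solution: f(k) = k/2.
Get s_k = R·t_k = -k/(k + 2) with R(k) = B(k−1)f(k)/C(k) = k*(k + 3)/2.
Δs = -2/(k**2 + 5*k + 6), as required.

Yes. s_k = -k/(k + 2).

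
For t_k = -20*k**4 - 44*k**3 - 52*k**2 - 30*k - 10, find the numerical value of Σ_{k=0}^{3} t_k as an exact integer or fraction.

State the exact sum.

Ratio r(k) = (10*k**4 + 62*k**3 + 152*k**2 + 173*k + 78)/(10*k**4 + 22*k**3 + 26*k**2 + 15*k + 5).
Gosper form: A/B · C(k+1)/C(k) with A=1, B=1, C=k**4 + 11*k**3/5 + 13*k**2/5 + 3*k/2 + 1/2.
f must satisfy (1)·f(k+1) − (1)·f(k) = k**4 + 11*k**3/5 + 13*k**2/5 + 3*k/2 + 1/2.
Bound: deg f ≤ 5.
Match coefficients ⇒ f(k) = k*(4*k**4 + k**3 + 2*k**2 + 3)/20.
Certificate R = B(k−1)f/C = k*(4*k**4 + k**3 + 2*k**2 + 3)/(2*(10*k**4 + 22*k**3 + 26*k**2 + 15*k + 5)) gives s_k = k*(-4*k**4 - k**3 - 2*k**2 - 3).
s_(k+1) − s_k = -20*k**4 - 44*k**3 - 52*k**2 - 30*k - 10 = t_k.
Evaluate s at k=4 and k=0: -4492 and 0; difference -4492.

Σ = -4492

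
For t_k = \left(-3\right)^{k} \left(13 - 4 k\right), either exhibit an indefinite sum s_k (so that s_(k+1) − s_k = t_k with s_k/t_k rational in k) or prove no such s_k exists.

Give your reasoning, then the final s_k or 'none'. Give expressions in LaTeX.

Compute t_(k+1)/t_k: get 3*(9 - 4*k)/(4*k - 13).
A = -3, B = 1, C = k - 13/4.
Key eq: (-3)·f(k+1) = (1)·f(k) + (k - 13/4).
Bound: deg f ≤ 1.
Match coefficients ⇒ f(k) = -(k - 4)/4.
So s_k = (B(k−1)f/C)·t_k = (-(k - 4)/(4*k - 13))·t_k = (-3)**k*(k - 4).
Δs = (-3)**k*(13 - 4*k), as required.

s_k = \left(-3\right)^{k} \left(k - 4\right)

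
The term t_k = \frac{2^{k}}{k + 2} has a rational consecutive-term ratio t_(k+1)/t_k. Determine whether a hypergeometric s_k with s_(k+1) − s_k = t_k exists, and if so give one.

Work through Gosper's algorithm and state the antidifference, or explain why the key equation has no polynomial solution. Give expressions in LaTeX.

none — t_k is not Gosper-summable

Compute t_(k+1)/t_k: get 2*(k + 2)/(k + 3).
Gosper form: A/B · C(k+1)/C(k) with A=2*k + 4, B=k + 3, C=1.
Set up (2*k + 4)·f(k+1) − (k + 2)·f(k) − (1) = 0.
Bound: deg f ≤ -1.
d = -1 < 0 ⇒ no nonzero polynomial f; not summable.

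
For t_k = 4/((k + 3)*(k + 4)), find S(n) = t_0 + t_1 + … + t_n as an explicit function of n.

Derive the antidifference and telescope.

Ratio r(k) = (k + 3)/(k + 5).
So A=k + 3 and B=k + 5, with C=1.
Need (k + 3)·f(k+1) − (k + 4)·f(k) = 1.
Degrees (1,1,0) ⇒ d ≤ 1.
Solve for f: f(k) = k/3 (degree 1 ≤ 1).
R(k) = B(k−1)·f(k)/C(k) = k*(k + 4)/3; s_k = R·t_k = 4*k/(3*(k + 3)).
Check: Δs_k = 4/(k**2 + 7*k + 12). ✓
s_(n+1) = 4*(n + 1)/(3*(n + 4)) and s_(0) = 0, so S(n) = 4*(n + 1)/(3*(n + 4)).

S(n) = 4*(n + 1)/(3*(n + 4))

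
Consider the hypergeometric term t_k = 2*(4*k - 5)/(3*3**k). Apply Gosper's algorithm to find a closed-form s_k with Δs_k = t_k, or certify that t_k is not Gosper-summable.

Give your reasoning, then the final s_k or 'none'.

s_k = (3 - 4*k)/3**k

t_(k+1)/t_k = (4*k - 1)/(3*(4*k - 5)).
Gosper form: A/B · C(k+1)/C(k) with A=1/3, B=1, C=k - 5/4.
Need (1/3)·f(k+1) − (1)·f(k) = k - 5/4.
deg f ≤ 1 (via 0,0,1).
Solving with deg f ≤ 1: f(k) = -3*(4*k - 3)/8.
Get s_k = R·t_k = (3 - 4*k)/3**k with R(k) = B(k−1)f(k)/C(k) = -3*(4*k - 3)/(2*(4*k - 5)).
Check: Δs_k = 2*(4*k - 5)/(3*3**k). ✓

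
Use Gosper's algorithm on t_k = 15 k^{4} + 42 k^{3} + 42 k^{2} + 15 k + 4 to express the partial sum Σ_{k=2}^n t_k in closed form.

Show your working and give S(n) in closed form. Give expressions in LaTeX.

S(n) = 3 n^{5} + 18 n^{4} + 40 n^{3} + 39 n^{2} + 18 n - 118

Compute t_(k+1)/t_k: get (15*k**4 + 102*k**3 + 258*k**2 + 285*k + 118)/(15*k**4 + 42*k**3 + 42*k**2 + 15*k + 4).
Factor: A=1; B=1; C=k**4 + 14*k**3/5 + 14*k**2/5 + k + 4/15.
Need (1)·f(k+1) − (1)·f(k) = k**4 + 14*k**3/5 + 14*k**2/5 + k + 4/15.
d = 5 from the (0,0,4) case.
Solve for f: f(k) = k*(3*k**4 + 3*k**3 - 2*k**2 - 3*k + 3)/15 (degree 5 ≤ 5).
Then R = B(k−1)f/C = k*(3*k**4 + 3*k**3 - 2*k**2 - 3*k + 3)/(15*k**4 + 42*k**3 + 42*k**2 + 15*k + 4), so s_k = R(k)·t_k = k*(3*k**4 + 3*k**3 - 2*k**2 - 3*k + 3).
Δs = 15*k**4 + 42*k**3 + 42*k**2 + 15*k + 4, as required.
Evaluate: s_(n+1) = 3*n**5 + 18*n**4 + 40*n**3 + 39*n**2 + 18*n + 4; subtract s_(2) = 122 ⇒ S(n) = 3*n**5 + 18*n**4 + 40*n**3 + 39*n**2 + 18*n - 118.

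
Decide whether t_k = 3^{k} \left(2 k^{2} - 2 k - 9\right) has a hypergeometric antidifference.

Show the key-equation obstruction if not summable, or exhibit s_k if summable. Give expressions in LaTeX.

Step 1: r(k) = 3*(2*k**2 + 2*k - 9)/(2*k**2 - 2*k - 9).
Gosper form: A/B · C(k+1)/C(k) with A=3, B=1, C=k**2 - k - 9/2.
Key eq: (3)·f(k+1) = (1)·f(k) + (k**2 - k - 9/2).
From deg A=0, deg B=0, deg C=2: d=2.
Match coefficients ⇒ f(k) = k*(k - 4)/2.
Then R = B(k−1)f/C = k*(k - 4)/(2*k**2 - 2*k - 9), so s_k = R(k)·t_k = 3**k*k*(k - 4).
s_(k+1) − s_k = 3**k*(2*k**2 - 2*k - 9) = t_k.

Yes. s_k = 3^{k} k \left(k - 4\right).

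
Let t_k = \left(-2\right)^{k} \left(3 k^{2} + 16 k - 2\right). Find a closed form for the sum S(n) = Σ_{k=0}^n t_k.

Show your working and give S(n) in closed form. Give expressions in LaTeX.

t_(k+1)/t_k = 2*(-3*k**2 - 22*k - 17)/(3*k**2 + 16*k - 2).
A = -2, B = 1, C = k**2 + 16*k/3 - 2/3.
Key eq: (-2)·f(k+1) = (1)·f(k) + (k**2 + 16*k/3 - 2/3).
d = 2 from the (0,0,2) case.
Solve for f: f(k) = -(k**2 + 4*k - 4)/3 (degree 2 ≤ 2).
Certificate R = B(k−1)f/C = -(k**2 + 4*k - 4)/(3*k**2 + 16*k - 2) gives s_k = (-2)**k*(-k**2 - 4*k + 4).
Verify: (-2)**k*(3*k**2 + 16*k - 2) matches t_k.
Evaluate: s_(n+1) = 2*(-2)**n*(n**2 + 6*n + 1); subtract s_(0) = 4 ⇒ S(n) = 2*(-2)**n*n**2 + 12*(-2)**n*n + 2*(-2)**n - 4.

S(n) = 2 \left(-2\right)^{n} n^{2} + 12 \left(-2\right)^{n} n + 2 \left(-2\right)^{n} - 4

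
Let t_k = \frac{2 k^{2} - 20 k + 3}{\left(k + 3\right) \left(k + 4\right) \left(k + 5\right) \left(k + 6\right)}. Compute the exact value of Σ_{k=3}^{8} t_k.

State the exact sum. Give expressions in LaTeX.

t_(k+1)/t_k = -(k + 3)*(20*k - 2*(k + 1)**2 + 17)/((k + 7)*(2*k**2 - 20*k + 3)).
A = k + 3, B = k + 7, C = k**2 - 10*k + 3/2.
Set up (k + 3)·f(k+1) − (k + 6)·f(k) − (k**2 - 10*k + 3/2) = 0.
Degrees (1,1,2) ⇒ d ≤ 3.
A polynomial solution: f(k) = -k*(2*k - 3)/2.
Get s_k = R·t_k = k*(3 - 2*k)/((k + 3)*(k + 4)*(k + 5)) with R(k) = B(k−1)f(k)/C(k) = -k*(k + 6)*(2*k - 3)/(2*k**2 - 20*k + 3).
Verify: (2*k**2 - 20*k + 3)/(k**4 + 18*k**3 + 119*k**2 + 342*k + 360) matches t_k.
Telescoping: Σ = s_(9) − s_(3) = -45/728 − (-3/112) = -51/1456.

Σ = -51/1456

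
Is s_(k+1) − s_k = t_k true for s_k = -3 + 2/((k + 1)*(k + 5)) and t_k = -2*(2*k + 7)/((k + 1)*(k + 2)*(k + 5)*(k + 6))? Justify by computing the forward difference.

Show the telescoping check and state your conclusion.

s_(k+1) = -3 + 2/((k + 2)*(k + 6))
s_(k+1) − s_k = 2*(-2*k - 7)/(k**4 + 14*k**3 + 65*k**2 + 112*k + 60)
(s_(k+1) − s_k) − t_k = 0

valid; difference matches t_k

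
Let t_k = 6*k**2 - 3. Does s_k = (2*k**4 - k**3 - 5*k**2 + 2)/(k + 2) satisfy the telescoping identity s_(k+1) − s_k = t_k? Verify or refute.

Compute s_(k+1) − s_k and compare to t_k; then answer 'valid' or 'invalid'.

Invalid: residual (-4*k**3 - 15*k**2 + k + 8)/(k**2 + 5*k + 6) ≠ 0.

s_(k+1) = (2*(k + 1)**4 - (k + 1)**3 - 5*(k + 1)**2 + 2)/(k + 3)
s_(k+1) − s_k = 2*(3*k**4 + 13*k**3 + 9*k**2 - 7*k - 5)/(k**2 + 5*k + 6)
(s_(k+1) − s_k) − t_k = (-4*k**3 - 15*k**2 + k + 8)/(k**2 + 5*k + 6)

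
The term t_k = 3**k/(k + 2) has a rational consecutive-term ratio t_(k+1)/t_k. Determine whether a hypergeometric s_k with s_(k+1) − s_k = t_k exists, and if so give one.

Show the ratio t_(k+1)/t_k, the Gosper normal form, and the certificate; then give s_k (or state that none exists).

r(k) = 3*(k + 2)/(k + 3) after simplifying.
A = 3*k + 6, B = k + 3, C = 1.
Set up (3*k + 6)·f(k+1) − (k + 2)·f(k) − (1) = 0.
d = -1 from the (1,1,0) case.
Negative degree bound (-1): no f exists, t_k not Gosper-summable.

none — t_k is not Gosper-summable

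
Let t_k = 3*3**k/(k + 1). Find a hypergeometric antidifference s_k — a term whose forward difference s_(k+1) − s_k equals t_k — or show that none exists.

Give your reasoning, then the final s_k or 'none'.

none (Gosper's algorithm certifies no s_k)

Step 1: r(k) = 3*(k + 1)/(k + 2).
A = 3*k + 3, B = k + 2, C = 1.
f must satisfy (3*k + 3)·f(k+1) − (k + 1)·f(k) = 1.
d = -1 from the (1,1,0) case.
deg f ≤ -1 is impossible — no certificate.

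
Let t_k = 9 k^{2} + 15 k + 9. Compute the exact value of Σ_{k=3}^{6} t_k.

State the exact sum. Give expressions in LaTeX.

t_(k+1)/t_k = (3*k**2 + 11*k + 11)/(3*k**2 + 5*k + 3).
Take A(k)=1, B(k)=1, C(k)=k**2 + 5*k/3 + 1.
Need (1)·f(k+1) − (1)·f(k) = k**2 + 5*k/3 + 1.
From deg A=0, deg B=0, deg C=2: d=3.
Match coefficients ⇒ f(k) = k*(k**2 + k + 1)/3.
So s_k = (B(k−1)f/C)·t_k = (k*(k**2 + k + 1)/(3*k**2 + 5*k + 3))·t_k = 3*k*(k**2 + k + 1).
Δs = 9*k**2 + 15*k + 9, as required.
Evaluate s at k=7 and k=3: 1197 and 117; difference 1080.

Σ = 1080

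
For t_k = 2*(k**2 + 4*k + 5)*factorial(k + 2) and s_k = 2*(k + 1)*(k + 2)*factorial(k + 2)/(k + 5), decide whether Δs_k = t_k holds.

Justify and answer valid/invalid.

s_(k+1) = 2*(k + 2)*(k + 3)*factorial(k + 3)/(k + 6)
s_(k+1) − s_k = 2*(k + 2)*(k**3 + 10*k**2 + 32*k + 39)*factorial(k + 2)/((k + 5)*(k + 6))
(s_(k+1) − s_k) − t_k = -6*(k**3 + 9*k**2 + 24*k + 24)*factorial(k + 2)/((k + 5)*(k + 6))

Invalid: residual -6*(k**3 + 9*k**2 + 24*k + 24)*factorial(k + 2)/((k + 5)*(k + 6)) ≠ 0.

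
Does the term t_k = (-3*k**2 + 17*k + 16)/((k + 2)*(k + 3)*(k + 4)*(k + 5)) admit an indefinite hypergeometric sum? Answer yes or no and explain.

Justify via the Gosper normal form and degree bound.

The ratio is (k + 2)*(17*k - 3*(k + 1)**2 + 33)/((k + 6)*(-3*k**2 + 17*k + 16)).
So A=k + 2 and B=k + 6, with C=k**2 - 17*k/3 - 16/3.
Need (k + 2)·f(k+1) − (k + 5)·f(k) = k**2 - 17*k/3 - 16/3.
d = 3 from the (1,1,2) case.
A polynomial solution: f(k) = -k*(k**2 + 27*k + 20)/18.
Get s_k = R·t_k = k*(k**2 + 27*k + 20)/(6*(k + 2)*(k + 3)*(k + 4)) with R(k) = B(k−1)f(k)/C(k) = -k*(k + 5)*(k**2 + 27*k + 20)/(6*(3*k**2 - 17*k - 16)).
Check: Δs_k = (-3*k**2 + 17*k + 16)/(k**4 + 14*k**3 + 71*k**2 + 154*k + 120). ✓

Yes. s_k = k*(k**2 + 27*k + 20)/(6*(k + 2)*(k + 3)*(k + 4)).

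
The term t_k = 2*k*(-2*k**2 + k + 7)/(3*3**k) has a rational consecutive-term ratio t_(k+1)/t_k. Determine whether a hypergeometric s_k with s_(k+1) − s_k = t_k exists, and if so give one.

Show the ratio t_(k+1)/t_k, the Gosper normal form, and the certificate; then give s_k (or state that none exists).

Ratio r(k) = (k + 1)*(k - 2*(k + 1)**2 + 8)/(3*k*(-2*k**2 + k + 7)).
Take A(k)=1/3, B(k)=1, C(k)=k**3 - k**2/2 - 7*k/2.
Need (1/3)·f(k+1) − (1)·f(k) = k**3 - k**2/2 - 7*k/2.
Bound: deg f ≤ 3.
A polynomial solution: f(k) = -3*(2*k**3 + 2*k**2 - 2*k + 1)/4.
Get s_k = R·t_k = (2*k**3 + 2*k**2 - 2*k + 1)/3**k with R(k) = B(k−1)f(k)/C(k) = -3*(2*k**3 + 2*k**2 - 2*k + 1)/(2*k*(2*k**2 - k - 7)).
Verify: 2*k*(-2*k**2 + k + 7)/(3*3**k) matches t_k.

s_k = (2*k**3 + 2*k**2 - 2*k + 1)/3**k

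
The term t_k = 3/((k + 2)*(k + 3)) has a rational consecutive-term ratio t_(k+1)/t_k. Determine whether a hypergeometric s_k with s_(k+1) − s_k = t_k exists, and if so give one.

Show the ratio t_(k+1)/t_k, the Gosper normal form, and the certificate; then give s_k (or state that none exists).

The ratio is (k + 2)/(k + 4).
Factor: A=k + 2; B=k + 4; C=1.
Key eq: (k + 2)·f(k+1) = (k + 3)·f(k) + (1).
Degrees (1,1,0) ⇒ d ≤ 1.
Coefficient equations give f(k) = k/2.
R(k) = B(k−1)·f(k)/C(k) = k*(k + 3)/2; s_k = R·t_k = 3*k/(2*(k + 2)).
s_(k+1) − s_k = 3/(k**2 + 5*k + 6) = t_k.

s_k = 3*k/(2*(k + 2))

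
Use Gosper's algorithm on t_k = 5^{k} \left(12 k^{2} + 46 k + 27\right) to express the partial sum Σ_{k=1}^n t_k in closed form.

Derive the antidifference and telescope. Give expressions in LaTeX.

t_(k+1)/t_k = 5*(12*k**2 + 70*k + 85)/(12*k**2 + 46*k + 27).
Factor: A=5; B=1; C=k**2 + 23*k/6 + 9/4.
Set up (5)·f(k+1) − (1)·f(k) − (k**2 + 23*k/6 + 9/4) = 0.
From deg A=0, deg B=0, deg C=2: d=2.
Solving with deg f ≤ 2: f(k) = (3*k**2 + 4*k - 2)/12.
Certificate R = B(k−1)f/C = (3*k**2 + 4*k - 2)/(12*k**2 + 46*k + 27) gives s_k = 5**k*(3*k**2 + 4*k - 2).
Verify: 5**k*(12*k**2 + 46*k + 27) matches t_k.
Telescope: S(n) = s_(n+1) − s_(1) = 5**(n + 1)*(3*n**2 + 10*n + 5) − (25) = 15*5**n*n**2 + 50*5**n*n + 25*5**n - 25.

S(n) = 15 \cdot 5^{n} n^{2} + 50 \cdot 5^{n} n + 25 \cdot 5^{n} - 25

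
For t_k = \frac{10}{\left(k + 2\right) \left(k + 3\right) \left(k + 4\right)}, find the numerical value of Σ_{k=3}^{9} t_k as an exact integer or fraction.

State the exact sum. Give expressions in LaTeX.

Σ = 7/52

t_(k+1)/t_k = (k + 2)/(k + 5).
Factor: A=k + 2; B=k + 5; C=1.
f must satisfy (k + 2)·f(k+1) − (k + 4)·f(k) = 1.
deg f ≤ 2 (via 1,1,0).
Solve for f: f(k) = k*(k + 5)/12 (degree 2 ≤ 2).
So s_k = (B(k−1)f/C)·t_k = (k*(k + 4)*(k + 5)/12)·t_k = 5*k*(k + 5)/(6*(k + 2)*(k + 3)).
Verify: 10/(k**3 + 9*k**2 + 26*k + 24) matches t_k.
Telescoping: Σ = s_(10) − s_(3) = 125/156 − (2/3) = 7/52.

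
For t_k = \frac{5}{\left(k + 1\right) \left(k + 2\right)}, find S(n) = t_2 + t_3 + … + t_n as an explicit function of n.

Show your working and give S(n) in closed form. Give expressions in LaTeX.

t_(k+1)/t_k = (k + 1)/(k + 3).
Take A(k)=k + 1, B(k)=k + 3, C(k)=1.
Need (k + 1)·f(k+1) − (k + 2)·f(k) = 1.
deg f ≤ 1 (via 1,1,0).
Coefficient equations give f(k) = k.
So s_k = (B(k−1)f/C)·t_k = (k*(k + 2))·t_k = 5*k/(k + 1).
Δs = 5/(k**2 + 3*k + 2), as required.
Σ_(k=2)^n t_k = s_(n+1) − s_(2) = (5*(n + 1)/(n + 2)) − (10/3), i.e. 5*(n - 1)/(3*(n + 2)).

S(n) = \frac{5 \left(n - 1\right)}{3 \left(n + 2\right)}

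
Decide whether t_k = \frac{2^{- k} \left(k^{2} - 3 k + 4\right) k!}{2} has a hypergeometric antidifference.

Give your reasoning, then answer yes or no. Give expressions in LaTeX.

Step 1: r(k) = (k**3 + k + 2)/(2*(k**2 - 3*k + 4)).
Normal form (A,B,C) = (k/2 + 1/2, 1, k**2 - 3*k + 4).
Need (k/2 + 1/2)·f(k+1) − (1)·f(k) = k**2 - 3*k + 4.
Bound: deg f ≤ 1.
Match coefficients ⇒ f(k) = 2*(k - 3).
Get s_k = R·t_k = (k - 3)*factorial(k)/2**k with R(k) = B(k−1)f(k)/C(k) = 2*(k - 3)/(k**2 - 3*k + 4).
s_(k+1) − s_k = (k**2 - 3*k + 4)*factorial(k)/(2*2**k) = t_k.

Yes. s_k = 2^{- k} \left(k - 3\right) k!.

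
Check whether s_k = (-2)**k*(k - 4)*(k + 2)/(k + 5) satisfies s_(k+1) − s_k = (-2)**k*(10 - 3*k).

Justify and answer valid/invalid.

s_(k+1) = (-2)**(k + 1)*(k**2 - 9)/(k + 6)
s_(k+1) − s_k = (-2)**k*(-3*k**3 - 14*k**2 + 38*k + 138)/(k**2 + 11*k + 30)
(s_(k+1) − s_k) − t_k = 9*(-2)**k*(k**2 + 2*k - 18)/(k**2 + 11*k + 30)

Invalid: residual 9*(-2)**k*(k**2 + 2*k - 18)/(k**2 + 11*k + 30) ≠ 0.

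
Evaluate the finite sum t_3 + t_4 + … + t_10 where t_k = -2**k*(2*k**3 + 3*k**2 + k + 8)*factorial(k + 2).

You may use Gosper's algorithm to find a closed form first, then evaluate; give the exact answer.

Σ = -1173270351048960

The ratio is 2*(2*k**4 + 15*k**3 + 40*k**2 + 53*k + 42)/(2*k**3 + 3*k**2 + k + 8).
Take A(k)=2*k + 6, B(k)=1, C(k)=k**3 + 3*k**2/2 + k/2 + 4.
f must satisfy (2*k + 6)·f(k+1) − (1)·f(k) = k**3 + 3*k**2/2 + k/2 + 4.
d = 2 from the (1,0,3) case.
Solving with deg f ≤ 2: f(k) = (k**2 - 3*k + 4)/2.
Then R = B(k−1)f/C = (k**2 - 3*k + 4)/(2*k**3 + 3*k**2 + k + 8), so s_k = R(k)·t_k = -2**k*(k**2 - 3*k + 4)*factorial(k + 2).
Δs = -2**k*(2*k**3 + 3*k**2 + k + 8)*factorial(k + 2), as required.
Sum = s_(11) − s_(3); s_(11) = -1173270351052800, s_(3) = -3840 ⇒ -1173270351048960.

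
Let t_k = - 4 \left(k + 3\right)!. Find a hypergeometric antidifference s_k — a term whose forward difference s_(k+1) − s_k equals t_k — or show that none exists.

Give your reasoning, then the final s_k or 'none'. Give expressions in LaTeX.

r(k) = k + 4 after simplifying.
Normal form (A,B,C) = (k + 4, 1, 1).
Set up (k + 4)·f(k+1) − (1)·f(k) − (1) = 0.
Bound: deg f ≤ -1.
d = -1 < 0 ⇒ no nonzero polynomial f; not summable.

none (Gosper's algorithm certifies no s_k)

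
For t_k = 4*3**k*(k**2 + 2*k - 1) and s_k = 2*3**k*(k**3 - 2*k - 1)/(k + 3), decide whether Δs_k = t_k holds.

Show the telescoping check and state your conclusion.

s_(k+1) = 6*3**k*(-2*k + (k + 1)**3 - 3)/(k + 4)
s_(k+1) − s_k = 4*3**k*(k**4 + 7*k**3 + 16*k**2 + 6*k - 7)/(k**2 + 7*k + 12)
(s_(k+1) − s_k) − t_k = 3**k*(-8*k**3 - 36*k**2 - 44*k + 20)/(k**2 + 7*k + 12)

Invalid: residual 3**k*(-8*k**3 - 36*k**2 - 44*k + 20)/(k**2 + 7*k + 12) ≠ 0.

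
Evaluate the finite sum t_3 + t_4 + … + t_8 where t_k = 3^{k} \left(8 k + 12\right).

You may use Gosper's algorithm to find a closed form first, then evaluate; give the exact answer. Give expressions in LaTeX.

Σ = 708264

t_(k+1)/t_k = 3*(2*k + 5)/(2*k + 3).
Gosper form: A/B · C(k+1)/C(k) with A=3, B=1, C=k + 3/2.
f must satisfy (3)·f(k+1) − (1)·f(k) = k + 3/2.
deg f ≤ 1 (via 0,0,1).
Solving with deg f ≤ 1: f(k) = k/2.
Get s_k = R·t_k = 4*3**k*k with R(k) = B(k−1)f(k)/C(k) = k/(2*k + 3).
Check: Δs_k = 3**k*(8*k + 12). ✓
Telescoping: Σ = s_(9) − s_(3) = 708588 − (324) = 708264.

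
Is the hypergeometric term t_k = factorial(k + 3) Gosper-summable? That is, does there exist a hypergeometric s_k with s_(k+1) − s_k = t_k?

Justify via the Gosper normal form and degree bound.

r(k) = k + 4 after simplifying.
Factor: A=k + 4; B=1; C=1.
Key eq: (k + 4)·f(k+1) = (1)·f(k) + (1).
From deg A=1, deg B=0, deg C=0: d=-1.
d = -1 < 0 ⇒ no nonzero polynomial f; not summable.

No. Not Gosper-summable.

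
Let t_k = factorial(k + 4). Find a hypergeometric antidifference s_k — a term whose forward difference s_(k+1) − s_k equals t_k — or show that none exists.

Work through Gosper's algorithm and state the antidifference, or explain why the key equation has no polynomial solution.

Step 1: r(k) = k + 5.
So A=k + 5 and B=1, with C=1.
f must satisfy (k + 5)·f(k+1) − (1)·f(k) = 1.
From deg A=1, deg B=0, deg C=0: d=-1.
Negative degree bound (-1): no f exists, t_k not Gosper-summable.

none — t_k is not Gosper-summable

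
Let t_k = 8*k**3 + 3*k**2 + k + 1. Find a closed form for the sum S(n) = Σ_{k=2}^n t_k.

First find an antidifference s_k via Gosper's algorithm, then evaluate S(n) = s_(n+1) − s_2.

S(n) = 2*n**4 + 5*n**3 + 4*n**2 + 2*n - 13

r(k) = (8*k**3 + 27*k**2 + 31*k + 13)/(8*k**3 + 3*k**2 + k + 1) after simplifying.
Gosper form: A/B · C(k+1)/C(k) with A=1, B=1, C=k**3 + 3*k**2/8 + k/8 + 1/8.
Set up (1)·f(k+1) − (1)·f(k) − (k**3 + 3*k**2/8 + k/8 + 1/8) = 0.
Degrees (0,0,3) ⇒ d ≤ 4.
Solving with deg f ≤ 4: f(k) = k*(2*k**3 - 3*k**2 + k + 1)/8.
Get s_k = R·t_k = k*(2*k**3 - 3*k**2 + k + 1) with R(k) = B(k−1)f(k)/C(k) = k*(2*k**3 - 3*k**2 + k + 1)/(8*k**3 + 3*k**2 + k + 1).
Verify: 8*k**3 + 3*k**2 + k + 1 matches t_k.
Σ_(k=2)^n t_k = s_(n+1) − s_(2) = (2*n**4 + 5*n**3 + 4*n**2 + 2*n + 1) − (14), i.e. 2*n**4 + 5*n**3 + 4*n**2 + 2*n - 13.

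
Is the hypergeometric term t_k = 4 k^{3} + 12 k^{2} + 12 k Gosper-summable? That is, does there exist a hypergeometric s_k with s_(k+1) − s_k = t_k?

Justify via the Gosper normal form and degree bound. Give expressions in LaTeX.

The ratio is (k**3 + 6*k**2 + 12*k + 7)/(k*(k**2 + 3*k + 3)).
Take A(k)=1, B(k)=1, C(k)=k**3 + 3*k**2 + 3*k.
f must satisfy (1)·f(k+1) − (1)·f(k) = k**3 + 3*k**2 + 3*k.
Bound: deg f ≤ 4.
Coefficient equations give f(k) = k*(k - 1)*(k**2 + 3*k + 4)/4.
R(k) = B(k−1)·f(k)/C(k) = (k - 1)*(k**2 + 3*k + 4)/(4*(k**2 + 3*k + 3)); s_k = R·t_k = k*(k**3 + 2*k**2 + k - 4).
Δs = 4*k*(k**2 + 3*k + 3), as required.

Yes. s_k = k \left(k^{3} + 2 k^{2} + k - 4\right).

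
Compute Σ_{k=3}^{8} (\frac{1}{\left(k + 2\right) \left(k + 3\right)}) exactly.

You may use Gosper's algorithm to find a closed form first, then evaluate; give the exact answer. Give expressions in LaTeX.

r(k) = (k + 2)/(k + 4) after simplifying.
Take A(k)=k + 2, B(k)=k + 4, C(k)=1.
Need (k + 2)·f(k+1) − (k + 3)·f(k) = 1.
d = 1 from the (1,1,0) case.
A polynomial solution: f(k) = k/2.
Then R = B(k−1)f/C = k*(k + 3)/2, so s_k = R(k)·t_k = k/(2*(k + 2)).
Δs = 1/(k**2 + 5*k + 6), as required.
Telescoping: Σ = s_(9) − s_(3) = 9/22 − (3/10) = 6/55.

Σ = 6/55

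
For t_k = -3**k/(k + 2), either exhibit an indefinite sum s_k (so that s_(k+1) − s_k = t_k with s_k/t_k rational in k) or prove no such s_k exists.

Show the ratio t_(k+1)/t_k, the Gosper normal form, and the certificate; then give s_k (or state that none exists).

Ratio r(k) = 3*(k + 2)/(k + 3).
Normal form (A,B,C) = (3*k + 6, k + 3, 1).
Solve (3*k + 6)·f(k+1) − (k + 2)·f(k) = 1.
d = -1 from the (1,1,0) case.
d = -1 < 0 ⇒ no nonzero polynomial f; not summable.

no hypergeometric antidifference exists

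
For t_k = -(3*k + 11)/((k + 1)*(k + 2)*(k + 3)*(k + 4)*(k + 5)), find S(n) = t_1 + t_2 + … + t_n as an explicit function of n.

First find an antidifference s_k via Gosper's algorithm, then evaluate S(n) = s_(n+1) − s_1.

S(n) = n*(-n**2 - 10*n - 31)/(30*(n**3 + 10*n**2 + 31*n + 30))

The ratio is (k + 1)*(3*k + 14)/((k + 6)*(3*k + 11)).
Factor: A=k + 1; B=k + 6; C=k + 11/3.
Set up (k + 1)·f(k+1) − (k + 5)·f(k) − (k + 11/3) = 0.
deg f ≤ 4 (via 1,1,1).
Solving with deg f ≤ 4: f(k) = k*(k + 3)*(k**2 + 7*k + 14)/24.
Certificate R = B(k−1)f/C = k*(k + 3)*(k + 5)*(k**2 + 7*k + 14)/(8*(3*k + 11)) gives s_k = k*(-k**2 - 7*k - 14)/(8*(k**3 + 7*k**2 + 14*k + 8)).
Check: Δs_k = (-3*k - 11)/(k**5 + 15*k**4 + 85*k**3 + 225*k**2 + 274*k + 120). ✓
s_(n+1) = (-n**3 - 10*n**2 - 31*n - 22)/(8*(n**3 + 10*n**2 + 31*n + 30)) and s_(1) = -11/120, so S(n) = n*(-n**2 - 10*n - 31)/(30*(n**3 + 10*n**2 + 31*n + 30)).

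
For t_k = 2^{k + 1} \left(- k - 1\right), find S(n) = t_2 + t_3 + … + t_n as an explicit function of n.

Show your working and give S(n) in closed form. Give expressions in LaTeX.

S(n) = - 4 \cdot 2^{n} n + 8

Compute t_(k+1)/t_k: get 2*(k + 2)/(k + 1).
A = 2, B = 1, C = k + 1.
Need (2)·f(k+1) − (1)·f(k) = k + 1.
deg f ≤ 1 (via 0,0,1).
Solve for f: f(k) = k - 1 (degree 1 ≤ 1).
Then R = B(k−1)f/C = (k - 1)/(k + 1), so s_k = R(k)·t_k = 2**(k + 1)*(1 - k).
Δs = 2**(k + 1)*(-k - 1), as required.
s_(n+1) = -2**(n + 2)*n and s_(2) = -8, so S(n) = -4*2**n*n + 8.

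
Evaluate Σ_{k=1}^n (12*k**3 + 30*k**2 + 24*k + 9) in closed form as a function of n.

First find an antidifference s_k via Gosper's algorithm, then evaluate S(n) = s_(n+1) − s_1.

r(k) = (4*k**3 + 22*k**2 + 40*k + 25)/(4*k**3 + 10*k**2 + 8*k + 3) after simplifying.
Gosper form: A/B · C(k+1)/C(k) with A=1, B=1, C=k**3 + 5*k**2/2 + 2*k + 3/4.
Need (1)·f(k+1) − (1)·f(k) = k**3 + 5*k**2/2 + 2*k + 3/4.
Degrees (0,0,3) ⇒ d ≤ 4.
Match coefficients ⇒ f(k) = k*(3*k**3 + 4*k**2 + 2)/12.
Get s_k = R·t_k = k*(3*k**3 + 4*k**2 + 2) with R(k) = B(k−1)f(k)/C(k) = k*(3*k**3 + 4*k**2 + 2)/(3*(2*k + 3)*(2*k**2 + 2*k + 1)).
Check: Δs_k = 12*k**3 + 30*k**2 + 24*k + 9. ✓
Evaluate: s_(n+1) = 3*n**4 + 16*n**3 + 30*n**2 + 26*n + 9; subtract s_(1) = 9 ⇒ S(n) = n*(3*n**3 + 16*n**2 + 30*n + 26).

S(n) = n*(3*n**3 + 16*n**2 + 30*n + 26)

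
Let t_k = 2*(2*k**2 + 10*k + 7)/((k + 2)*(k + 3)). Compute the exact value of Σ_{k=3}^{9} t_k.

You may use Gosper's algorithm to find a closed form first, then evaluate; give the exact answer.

Σ = 161/6

The ratio is (k + 2)*(10*k + 2*(k + 1)**2 + 17)/((k + 4)*(2*k**2 + 10*k + 7)).
Gosper form: A/B · C(k+1)/C(k) with A=k + 2, B=k + 4, C=k**2 + 5*k + 7/2.
Solve (k + 2)·f(k+1) − (k + 3)·f(k) = k**2 + 5*k + 7/2.
Bound: deg f ≤ 2.
A polynomial solution: f(k) = k*(4*k + 3)/4.
Then R = B(k−1)f/C = k*(k + 3)*(4*k + 3)/(2*(2*k**2 + 10*k + 7)), so s_k = R(k)·t_k = k*(4*k + 3)/(k + 2).
Verify: 2*(2*k**2 + 10*k + 7)/(k**2 + 5*k + 6) matches t_k.
Evaluate s at k=10 and k=3: 215/6 and 9; difference 161/6.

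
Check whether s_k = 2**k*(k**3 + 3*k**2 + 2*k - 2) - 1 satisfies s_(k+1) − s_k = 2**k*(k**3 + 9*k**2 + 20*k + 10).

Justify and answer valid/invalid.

s_(k+1) = 2**(k + 1)*(2*k + (k + 1)**3 + 3*(k + 1)**2) - 1
s_(k+1) − s_k = 2**k*(k**3 + 9*k**2 + 20*k + 10)
(s_(k+1) − s_k) − t_k = 0

Valid: the claim telescopes to t_k.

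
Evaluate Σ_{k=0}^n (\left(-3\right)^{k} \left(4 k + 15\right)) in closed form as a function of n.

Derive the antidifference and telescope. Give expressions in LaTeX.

Ratio r(k) = 3*(-4*k - 19)/(4*k + 15).
Factor: A=-3; B=1; C=k + 15/4.
f must satisfy (-3)·f(k+1) − (1)·f(k) = k + 15/4.
Bound: deg f ≤ 1.
Coefficient equations give f(k) = -(k + 3)/4.
So s_k = (B(k−1)f/C)·t_k = (-(k + 3)/(4*k + 15))·t_k = (-3)**k*(-k - 3).
Check: Δs_k = (-3)**k*(4*k + 15). ✓
Evaluate: s_(n+1) = 3*(-3)**n*(n + 4); subtract s_(0) = -3 ⇒ S(n) = 3*(-3)**n*n + 12*(-3)**n + 3.

S(n) = 3 \left(-3\right)^{n} n + 12 \left(-3\right)^{n} + 3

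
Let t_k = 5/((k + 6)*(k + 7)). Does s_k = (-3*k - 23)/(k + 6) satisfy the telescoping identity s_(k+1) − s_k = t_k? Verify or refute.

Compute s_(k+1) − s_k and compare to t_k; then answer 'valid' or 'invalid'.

Valid — Δs_k = t_k.

s_(k+1) = (-3*k - 26)/(k + 7)
s_(k+1) − s_k = 5/(k**2 + 13*k + 42)
(s_(k+1) − s_k) − t_k = 0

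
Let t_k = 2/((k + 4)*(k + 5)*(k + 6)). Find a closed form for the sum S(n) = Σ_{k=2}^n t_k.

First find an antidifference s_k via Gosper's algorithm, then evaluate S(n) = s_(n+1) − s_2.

Ratio r(k) = (k + 4)/(k + 7).
Factor: A=k + 4; B=k + 7; C=1.
Solve (k + 4)·f(k+1) − (k + 6)·f(k) = 1.
d = 2 from the (1,1,0) case.
Solving with deg f ≤ 2: f(k) = k*(k + 9)/40.
Get s_k = R·t_k = k*(k + 9)/(20*(k + 4)*(k + 5)) with R(k) = B(k−1)f(k)/C(k) = k*(k + 6)*(k + 9)/40.
Verify: 2/(k**3 + 15*k**2 + 74*k + 120) matches t_k.
s_(n+1) = (n**2 + 11*n + 10)/(20*(n**2 + 11*n + 30)) and s_(2) = 11/420, so S(n) = (n**2 + 11*n - 12)/(42*(n**2 + 11*n + 30)).

S(n) = (n**2 + 11*n - 12)/(42*(n**2 + 11*n + 30))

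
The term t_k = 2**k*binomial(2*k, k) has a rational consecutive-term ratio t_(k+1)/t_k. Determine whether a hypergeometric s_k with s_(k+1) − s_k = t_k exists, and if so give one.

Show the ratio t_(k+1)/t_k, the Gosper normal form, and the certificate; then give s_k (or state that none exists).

not Gosper-summable; s_k does not exist

The ratio is 4*(2*k + 1)/(k + 1).
Gosper form: A/B · C(k+1)/C(k) with A=8*k + 4, B=k + 1, C=1.
Set up (8*k + 4)·f(k+1) − (k)·f(k) − (1) = 0.
d = -1 from the (1,1,0) case.
deg f ≤ -1 is impossible — no certificate.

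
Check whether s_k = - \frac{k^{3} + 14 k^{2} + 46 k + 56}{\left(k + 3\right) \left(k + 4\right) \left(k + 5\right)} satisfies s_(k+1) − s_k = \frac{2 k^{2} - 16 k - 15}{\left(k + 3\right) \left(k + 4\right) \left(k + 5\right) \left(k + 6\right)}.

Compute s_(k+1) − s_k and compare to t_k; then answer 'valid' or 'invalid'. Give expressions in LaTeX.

s_(k+1) = (-46*k - (k + 1)**3 - 14*(k + 1)**2 - 102)/((k + 4)*(k + 5)*(k + 6))
s_(k+1) − s_k = (2*k**2 - 16*k - 15)/(k**4 + 18*k**3 + 119*k**2 + 342*k + 360)
(s_(k+1) − s_k) − t_k = 0

Valid — Δs_k = t_k.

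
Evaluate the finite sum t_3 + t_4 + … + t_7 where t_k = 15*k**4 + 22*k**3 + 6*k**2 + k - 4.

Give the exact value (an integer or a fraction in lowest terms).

r(k) = (15*k**4 + 82*k**3 + 162*k**2 + 139*k + 40)/(15*k**4 + 22*k**3 + 6*k**2 + k - 4) after simplifying.
Normal form (A,B,C) = (1, 1, k**4 + 22*k**3/15 + 2*k**2/5 + k/15 - 4/15).
Set up (1)·f(k+1) − (1)·f(k) − (k**4 + 22*k**3/15 + 2*k**2/5 + k/15 - 4/15) = 0.
deg f ≤ 5 (via 0,0,4).
Coefficient equations give f(k) = k*(3*k**4 - 2*k**3 - 4*k**2 + 3*k - 4)/15.
Get s_k = R·t_k = k*(3*k**4 - 2*k**3 - 4*k**2 + 3*k - 4) with R(k) = B(k−1)f(k)/C(k) = k*(3*k**4 - 2*k**3 - 4*k**2 + 3*k - 4)/(15*k**4 + 22*k**3 + 6*k**2 + k - 4).
Verify: 15*k**4 + 22*k**3 + 6*k**2 + k - 4 matches t_k.
Evaluate s at k=8 and k=3: 88224 and 474; difference 87750.

Σ = 87750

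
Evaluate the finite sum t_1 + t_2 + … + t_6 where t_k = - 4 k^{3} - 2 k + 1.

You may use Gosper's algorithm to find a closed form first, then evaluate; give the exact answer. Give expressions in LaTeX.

Σ = -1800

t_(k+1)/t_k = (2*k + 4*(k + 1)**3 + 1)/(4*k**3 + 2*k - 1).
Gosper form: A/B · C(k+1)/C(k) with A=1, B=1, C=k**3 + k/2 - 1/4.
Solve (1)·f(k+1) − (1)·f(k) = k**3 + k/2 - 1/4.
From deg A=0, deg B=0, deg C=3: d=4.
Match coefficients ⇒ f(k) = k*(k**3 - 2*k**2 + 2*k - 2)/4.
Then R = B(k−1)f/C = k*(k**3 - 2*k**2 + 2*k - 2)/(4*k**3 + 2*k - 1), so s_k = R(k)·t_k = k*(-k**3 + 2*k**2 - 2*k + 2).
Δs = -4*k**3 - 2*k + 1, as required.
Telescoping: Σ = s_(7) − s_(1) = -1799 − (1) = -1800.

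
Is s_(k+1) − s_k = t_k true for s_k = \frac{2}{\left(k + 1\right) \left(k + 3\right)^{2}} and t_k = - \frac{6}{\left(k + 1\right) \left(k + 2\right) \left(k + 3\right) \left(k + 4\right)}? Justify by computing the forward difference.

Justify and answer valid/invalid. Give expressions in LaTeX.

s_(k+1) = 2/((k + 2)*(k + 4)**2)
s_(k+1) − s_k = 2/((k + 2)*(k + 4)**2) - 2/((k + 1)*(k + 3)**2)
(s_(k+1) − s_k) − t_k = 2*(4*k + 13)/(k**6 + 17*k**5 + 117*k**4 + 415*k**3 + 794*k**2 + 768*k + 288)

Invalid: residual \frac{2 \left(4 k + 13\right)}{k^{6} + 17 k^{5} + 117 k^{4} + 415 k^{3} + 794 k^{2} + 768 k + 288} ≠ 0.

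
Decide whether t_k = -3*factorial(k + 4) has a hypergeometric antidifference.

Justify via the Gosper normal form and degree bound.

The ratio is k + 5.
So A=k + 5 and B=1, with C=1.
Set up (k + 5)·f(k+1) − (1)·f(k) − (1) = 0.
d = -1 from the (1,0,0) case.
Negative degree bound (-1): no f exists, t_k not Gosper-summable.

No — negative degree bound, so no certificate f.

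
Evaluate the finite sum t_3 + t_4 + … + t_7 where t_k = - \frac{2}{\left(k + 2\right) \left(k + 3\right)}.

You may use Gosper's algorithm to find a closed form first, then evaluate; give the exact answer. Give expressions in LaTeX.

r(k) = (k + 2)/(k + 4) after simplifying.
Take A(k)=k + 2, B(k)=k + 4, C(k)=1.
f must satisfy (k + 2)·f(k+1) − (k + 3)·f(k) = 1.
deg f ≤ 1 (via 1,1,0).
A polynomial solution: f(k) = k/2.
Get s_k = R·t_k = -k/(k + 2) with R(k) = B(k−1)f(k)/C(k) = k*(k + 3)/2.
Check: Δs_k = -2/(k**2 + 5*k + 6). ✓
Σ_(k=3)^(7) t_k = s_(8) − s_(3) = -4/5 − (-3/5) = -1/5.

Σ = -1/5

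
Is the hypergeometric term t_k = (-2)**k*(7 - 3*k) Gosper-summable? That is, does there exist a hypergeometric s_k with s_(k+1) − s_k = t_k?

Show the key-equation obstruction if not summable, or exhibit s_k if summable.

t_(k+1)/t_k = 2*(4 - 3*k)/(3*k - 7).
Factor: A=-2; B=1; C=k - 7/3.
Need (-2)·f(k+1) − (1)·f(k) = k - 7/3.
d = 1 from the (0,0,1) case.
A polynomial solution: f(k) = -(k - 3)/3.
Then R = B(k−1)f/C = -(k - 3)/(3*k - 7), so s_k = R(k)·t_k = (-2)**k*(k - 3).
s_(k+1) − s_k = (-2)**k*(7 - 3*k) = t_k.

Yes. s_k = (-2)**k*(k - 3).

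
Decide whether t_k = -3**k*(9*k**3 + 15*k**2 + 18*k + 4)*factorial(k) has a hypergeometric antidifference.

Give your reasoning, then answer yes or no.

Compute t_(k+1)/t_k: get 3*(9*k**4 + 51*k**3 + 117*k**2 + 121*k + 46)/(9*k**3 + 15*k**2 + 18*k + 4).
Gosper form: A/B · C(k+1)/C(k) with A=3*k + 3, B=1, C=k**3 + 5*k**2/3 + 2*k + 4/9.
Key eq: (3*k + 3)·f(k+1) = (1)·f(k) + (k**3 + 5*k**2/3 + 2*k + 4/9).
d = 2 from the (1,0,3) case.
Solving with deg f ≤ 2: f(k) = (3*k**2 - 3*k + 2)/9.
So s_k = (B(k−1)f/C)·t_k = ((3*k**2 - 3*k + 2)/(9*k**3 + 15*k**2 + 18*k + 4))·t_k = -3**k*(3*k**2 - 3*k + 2)*factorial(k).
Δs = -3**k*(9*k**3 + 15*k**2 + 18*k + 4)*factorial(k), as required.

Yes. s_k = -3**k*(3*k**2 - 3*k + 2)*factorial(k).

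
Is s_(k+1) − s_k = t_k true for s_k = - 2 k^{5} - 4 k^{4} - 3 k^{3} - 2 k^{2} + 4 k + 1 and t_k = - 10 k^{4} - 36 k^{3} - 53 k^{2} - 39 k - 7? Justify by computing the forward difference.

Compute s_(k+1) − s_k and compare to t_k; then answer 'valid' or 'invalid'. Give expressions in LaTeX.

s_(k+1) = -2*k**5 - 14*k**4 - 39*k**3 - 55*k**2 - 35*k - 6
s_(k+1) − s_k = -10*k**4 - 36*k**3 - 53*k**2 - 39*k - 7
(s_(k+1) − s_k) − t_k = 0

valid (s_(k+1) − s_k reduces to t_k)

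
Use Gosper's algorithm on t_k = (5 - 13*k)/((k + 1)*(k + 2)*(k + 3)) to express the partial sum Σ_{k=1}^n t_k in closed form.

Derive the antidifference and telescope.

t_(k+1)/t_k = (k + 1)*(13*k + 8)/((k + 4)*(13*k - 5)).
Take A(k)=k + 1, B(k)=k + 4, C(k)=k - 5/13.
Key eq: (k + 1)·f(k+1) = (k + 3)·f(k) + (k - 5/13).
d = 2 from the (1,1,1) case.
Coefficient equations give f(k) = k*(2*k - 7)/13.
Get s_k = R·t_k = k*(7 - 2*k)/((k + 1)*(k + 2)) with R(k) = B(k−1)f(k)/C(k) = k*(k + 3)*(2*k - 7)/(13*k - 5).
Check: Δs_k = (5 - 13*k)/(k**3 + 6*k**2 + 11*k + 6). ✓
Σ_(k=1)^n t_k = s_(n+1) − s_(1) = ((-2*n**2 + 3*n + 5)/(n**2 + 5*n + 6)) − (5/6), i.e. n*(-17*n - 7)/(6*(n**2 + 5*n + 6)).

S(n) = n*(-17*n - 7)/(6*(n**2 + 5*n + 6))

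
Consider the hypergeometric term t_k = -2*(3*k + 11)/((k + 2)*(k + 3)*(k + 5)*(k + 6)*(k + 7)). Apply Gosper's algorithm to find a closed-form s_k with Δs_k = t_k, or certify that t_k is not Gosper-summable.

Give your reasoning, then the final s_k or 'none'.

s_k = k*(-k**2 - 13*k - 52)/(30*(k**3 + 13*k**2 + 52*k + 60))

Compute t_(k+1)/t_k: get (k + 2)*(k + 5)*(3*k + 14)/((k + 4)*(k + 8)*(3*k + 11)).
So A=k + 2 and B=k + 8, with C=k**2 + 23*k/3 + 44/3.
Set up (k + 2)·f(k+1) − (k + 7)·f(k) − (k**2 + 23*k/3 + 44/3) = 0.
Degrees (1,1,2) ⇒ d ≤ 5.
Coefficient equations give f(k) = k*(k + 3)*(k + 4)*(k**2 + 13*k + 52)/180.
R(k) = B(k−1)·f(k)/C(k) = k*(k + 3)*(k + 7)*(k**2 + 13*k + 52)/(60*(3*k + 11)); s_k = R·t_k = k*(-k**2 - 13*k - 52)/(30*(k**3 + 13*k**2 + 52*k + 60)).
s_(k+1) − s_k = 2*(-3*k - 11)/(k**5 + 23*k**4 + 203*k**3 + 853*k**2 + 1692*k + 1260) = t_k.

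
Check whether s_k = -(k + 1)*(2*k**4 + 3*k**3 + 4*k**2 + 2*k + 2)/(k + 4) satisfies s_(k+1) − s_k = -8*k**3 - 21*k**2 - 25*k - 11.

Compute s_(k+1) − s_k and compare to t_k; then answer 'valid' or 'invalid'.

Invalid: residual 3*(6*k**4 + 50*k**3 + 105*k**2 + 109*k + 42)/(k**2 + 9*k + 20) ≠ 0.

s_(k+1) = (-2*k**5 - 15*k**4 - 47*k**3 - 77*k**2 - 67*k - 26)/(k + 5)
s_(k+1) − s_k = (-8*k**5 - 75*k**4 - 224*k**3 - 341*k**2 - 272*k - 94)/(k**2 + 9*k + 20)
(s_(k+1) − s_k) − t_k = 3*(6*k**4 + 50*k**3 + 105*k**2 + 109*k + 42)/(k**2 + 9*k + 20)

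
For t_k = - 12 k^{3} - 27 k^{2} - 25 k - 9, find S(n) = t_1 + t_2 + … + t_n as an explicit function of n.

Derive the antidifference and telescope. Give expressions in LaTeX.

S(n) = n \left(- 3 n^{3} - 15 n^{2} - 29 n - 26\right)

t_(k+1)/t_k = (12*k**3 + 63*k**2 + 115*k + 73)/(12*k**3 + 27*k**2 + 25*k + 9).
Gosper form: A/B · C(k+1)/C(k) with A=1, B=1, C=k**3 + 9*k**2/4 + 25*k/12 + 3/4.
f must satisfy (1)·f(k+1) − (1)·f(k) = k**3 + 9*k**2/4 + 25*k/12 + 3/4.
Degrees (0,0,3) ⇒ d ≤ 4.
A polynomial solution: f(k) = k*(3*k**3 + 3*k**2 + 2*k + 1)/12.
R(k) = B(k−1)·f(k)/C(k) = k*(3*k**3 + 3*k**2 + 2*k + 1)/(12*k**3 + 27*k**2 + 25*k + 9); s_k = R·t_k = k*(-3*k**3 - 3*k**2 - 2*k - 1).
s_(k+1) − s_k = -12*k**3 - 27*k**2 - 25*k - 9 = t_k.
Σ_(k=1)^n t_k = s_(n+1) − s_(1) = (-3*n**4 - 15*n**3 - 29*n**2 - 26*n - 9) − (-9), i.e. n*(-3*n**3 - 15*n**2 - 29*n - 26).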